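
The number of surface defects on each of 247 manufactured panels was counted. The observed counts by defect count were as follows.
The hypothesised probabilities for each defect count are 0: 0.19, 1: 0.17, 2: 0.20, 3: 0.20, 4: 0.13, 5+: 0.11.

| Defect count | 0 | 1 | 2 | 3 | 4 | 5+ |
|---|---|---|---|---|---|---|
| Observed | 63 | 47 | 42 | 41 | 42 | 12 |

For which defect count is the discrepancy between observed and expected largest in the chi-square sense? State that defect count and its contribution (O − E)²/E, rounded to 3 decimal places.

Expected counts E_i = n·p_i: 247×0.19 = 46.93, 247×0.17 = 41.99, 247×0.20 = 49.4, 247×0.20 = 49.4, 247×0.13 = 32.11, 247×0.11 = 27.17.
cat         O        E   (O−E)²/E
0          63    46.93     5.5028
1          47    41.99     0.5978
2          42     49.4     1.1085
3          41     49.4     1.4283
4          42    32.11     3.0462
5+         12    27.17     8.4700
The largest term is for 5+: 8.470.

5+, 8.470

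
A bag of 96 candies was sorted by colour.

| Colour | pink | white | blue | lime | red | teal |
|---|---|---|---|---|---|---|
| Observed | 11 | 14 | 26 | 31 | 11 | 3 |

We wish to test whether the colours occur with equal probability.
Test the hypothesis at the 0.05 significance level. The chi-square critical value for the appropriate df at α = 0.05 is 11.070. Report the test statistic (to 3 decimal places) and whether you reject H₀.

Expected count for each of the 6 categories: 96/6 = 16.
χ² = (11−16)²/16 + (14−16)²/16 + (26−16)²/16 + (31−16)²/16 + (11−16)²/16 + (3−16)²/16
   = 1.5625 + 0.2500 + 6.2500 + 14.0625 + 1.5625 + 10.5625
Sum = 34.250
df = 5. Since 34.250 > 11.070, we reject H₀.

34.250; reject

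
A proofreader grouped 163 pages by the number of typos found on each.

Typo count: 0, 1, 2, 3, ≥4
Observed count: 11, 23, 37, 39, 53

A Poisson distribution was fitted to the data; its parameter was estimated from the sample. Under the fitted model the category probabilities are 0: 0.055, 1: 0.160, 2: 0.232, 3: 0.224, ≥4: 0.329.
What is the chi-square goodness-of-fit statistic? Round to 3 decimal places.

Expected counts E_i = n·p_i: 163×0.055 = 8.965, 163×0.160 = 26.08, 163×0.232 = 37.816, 163×0.224 = 36.512, 163×0.329 = 53.627.
χ² = (11−8.965)²/8.965 + (23−26.08)²/26.08 + (37−37.816)²/37.816 + (39−36.512)²/36.512 + (53−53.627)²/53.627
   = 0.4619 + 0.3637 + 0.0176 + 0.1695 + 0.0073
Sum = 1.020

1.020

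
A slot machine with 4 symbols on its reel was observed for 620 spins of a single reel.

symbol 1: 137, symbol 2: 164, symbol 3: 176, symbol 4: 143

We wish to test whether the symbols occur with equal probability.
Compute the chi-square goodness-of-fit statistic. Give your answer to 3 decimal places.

6.387

Under H₀ each category has probability 1/4, so each expected count is 620/4 = 155.
χ² = (137−155)²/155 + (164−155)²/155 + (176−155)²/155 + (143−155)²/155
   = 2.0903 + 0.5226 + 2.8452 + 0.9290
Sum = 6.387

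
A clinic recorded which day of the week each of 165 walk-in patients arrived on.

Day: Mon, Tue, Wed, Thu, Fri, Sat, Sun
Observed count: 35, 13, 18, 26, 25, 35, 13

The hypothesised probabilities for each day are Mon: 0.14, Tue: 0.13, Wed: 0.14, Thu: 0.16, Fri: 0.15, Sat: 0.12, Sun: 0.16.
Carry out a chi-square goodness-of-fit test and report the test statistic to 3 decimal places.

Expected counts E_i = n·p_i: 165×0.14 = 23.1, 165×0.13 = 21.45, 165×0.14 = 23.1, 165×0.16 = 26.4, 165×0.15 = 24.75, 165×0.12 = 19.8, 165×0.16 = 26.4.
χ² = (35−23.1)²/23.1 + (13−21.45)²/21.45 + (18−23.1)²/23.1 + (26−26.4)²/26.4 + (25−24.75)²/24.75 + (35−19.8)²/19.8 + (13−26.4)²/26.4
   = 6.1303 + 3.3288 + 1.1260 + 0.0061 + 0.0025 + 11.6687 + 6.8015
Sum = 29.064

29.064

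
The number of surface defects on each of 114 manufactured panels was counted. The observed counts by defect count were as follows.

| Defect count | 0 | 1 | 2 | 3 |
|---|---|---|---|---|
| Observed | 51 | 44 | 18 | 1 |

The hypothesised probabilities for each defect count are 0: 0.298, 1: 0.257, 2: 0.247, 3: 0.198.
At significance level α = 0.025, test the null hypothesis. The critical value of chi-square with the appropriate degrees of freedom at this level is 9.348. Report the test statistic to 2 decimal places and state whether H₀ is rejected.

Expected counts E_i = n·p_i: 114×0.298 = 33.972, 114×0.257 = 29.298, 114×0.247 = 28.158, 114×0.198 = 22.572.
0: (51 − 33.972)²/33.972 = 289.952784/33.972 = 8.535
1: (44 − 29.298)²/29.298 = 216.148804/29.298 = 7.378
2: (18 − 28.158)²/28.158 = 103.184964/28.158 = 3.664
3: (1 − 22.572)²/22.572 = 465.351184/22.572 = 20.616
Sum = 40.19
df = 3. Since 40.19 > 9.348, we reject H₀.

40.19; reject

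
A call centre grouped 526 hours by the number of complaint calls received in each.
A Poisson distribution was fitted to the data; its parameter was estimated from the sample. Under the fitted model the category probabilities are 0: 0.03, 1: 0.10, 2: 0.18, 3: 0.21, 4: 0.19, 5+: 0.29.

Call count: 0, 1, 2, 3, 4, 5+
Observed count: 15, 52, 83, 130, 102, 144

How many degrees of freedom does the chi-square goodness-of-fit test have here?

4

There are k = 6 categories and 1 parameter estimated from the data, so df = 6 − 1 − 1 = 4.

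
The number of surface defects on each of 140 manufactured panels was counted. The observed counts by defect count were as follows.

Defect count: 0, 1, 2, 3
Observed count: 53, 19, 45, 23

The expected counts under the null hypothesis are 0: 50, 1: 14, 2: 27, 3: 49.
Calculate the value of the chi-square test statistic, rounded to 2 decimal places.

27.76

0: (53 − 50)²/50 = 9/50 = 0.180
1: (19 − 14)²/14 = 25/14 = 1.786
2: (45 − 27)²/27 = 324/27 = 12.000
3: (23 − 49)²/49 = 676/49 = 13.796
Sum = 27.76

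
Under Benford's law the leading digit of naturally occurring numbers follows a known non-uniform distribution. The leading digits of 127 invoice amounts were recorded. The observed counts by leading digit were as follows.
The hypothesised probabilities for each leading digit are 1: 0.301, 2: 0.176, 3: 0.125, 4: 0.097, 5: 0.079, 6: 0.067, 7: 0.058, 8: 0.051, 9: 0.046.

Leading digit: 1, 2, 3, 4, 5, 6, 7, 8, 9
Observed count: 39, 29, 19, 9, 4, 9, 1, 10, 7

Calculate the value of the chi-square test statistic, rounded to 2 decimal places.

Expected counts E_i = n·p_i: 127×0.301 = 38.227, 127×0.176 = 22.352, 127×0.125 = 15.875, 127×0.097 = 12.319, 127×0.079 = 10.033, 127×0.067 = 8.509, 127×0.058 = 7.366, 127×0.051 = 6.477, 127×0.046 = 5.842.
cat         O        E   (O−E)²/E
1          39   38.227      0.016
2          29   22.352      1.977
3          19   15.875      0.615
4           9   12.319      0.894
5           4   10.033      3.628
6           9    8.509      0.028
7           1    7.366      5.502
8          10    6.477      1.916
9           7    5.842      0.230
Sum = 14.81

14.81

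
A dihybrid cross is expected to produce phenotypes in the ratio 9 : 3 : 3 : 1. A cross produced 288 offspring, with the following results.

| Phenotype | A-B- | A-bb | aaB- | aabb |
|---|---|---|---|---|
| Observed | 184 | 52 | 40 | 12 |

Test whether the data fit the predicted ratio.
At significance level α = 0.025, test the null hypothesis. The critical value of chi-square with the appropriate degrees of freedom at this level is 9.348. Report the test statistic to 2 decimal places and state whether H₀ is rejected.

Ratio total = 16. Expected counts: 288×9/16 = 162, 288×3/16 = 54, 288×3/16 = 54, 288×1/16 = 18.
χ² = (184−162)²/162 + (52−54)²/54 + (40−54)²/54 + (12−18)²/18
   = 2.988 + 0.074 + 3.630 + 2.000
Sum = 8.69
df = 3. Since 8.69 < 9.348, we do not reject H₀.

8.69; do not reject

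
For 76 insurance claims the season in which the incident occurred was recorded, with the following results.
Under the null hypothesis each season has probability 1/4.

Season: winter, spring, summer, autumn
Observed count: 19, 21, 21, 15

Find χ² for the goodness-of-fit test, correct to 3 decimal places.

Under H₀ each category has probability 1/4, so each expected count is 76/4 = 19.
χ² = (19−19)²/19 + (21−19)²/19 + (21−19)²/19 + (15−19)²/19
   = 0.0000 + 0.2105 + 0.2105 + 0.8421
Sum = 1.263

1.263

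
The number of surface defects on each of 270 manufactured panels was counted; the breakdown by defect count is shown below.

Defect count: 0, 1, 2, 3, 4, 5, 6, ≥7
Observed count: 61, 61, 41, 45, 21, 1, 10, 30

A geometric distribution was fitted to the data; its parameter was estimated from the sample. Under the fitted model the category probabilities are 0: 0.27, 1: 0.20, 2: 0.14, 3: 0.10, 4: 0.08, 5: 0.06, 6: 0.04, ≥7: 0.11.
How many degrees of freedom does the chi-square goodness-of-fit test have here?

6

There are k = 8 categories and 1 parameter estimated from the data, so df = 8 − 1 − 1 = 6.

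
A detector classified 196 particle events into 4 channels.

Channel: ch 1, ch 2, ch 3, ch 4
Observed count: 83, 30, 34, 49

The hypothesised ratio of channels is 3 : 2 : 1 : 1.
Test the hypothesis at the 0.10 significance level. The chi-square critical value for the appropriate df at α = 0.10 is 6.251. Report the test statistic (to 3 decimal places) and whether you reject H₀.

29.119; reject

Ratio total = 7. Expected counts: 196×3/7 = 84, 196×2/7 = 56, 196×1/7 = 28, 196×1/7 = 28.
cat         O        E   (O−E)²/E
ch 1       83       84     0.0119
ch 2       30       56    12.0714
ch 3       34       28     1.2857
ch 4       49       28    15.7500
Sum = 29.119
df = 3. Since 29.119 > 6.251, we reject H₀.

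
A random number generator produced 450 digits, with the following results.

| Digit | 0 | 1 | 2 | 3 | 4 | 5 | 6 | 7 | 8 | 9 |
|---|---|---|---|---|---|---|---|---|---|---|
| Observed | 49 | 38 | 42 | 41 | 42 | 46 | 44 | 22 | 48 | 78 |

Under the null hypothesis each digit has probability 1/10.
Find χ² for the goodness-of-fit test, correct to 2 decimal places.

38.40

Under H₀ each category has probability 1/10, so each expected count is 450/10 = 45.
0: (49 − 45)²/45 = 16/45 = 0.356
1: (38 − 45)²/45 = 49/45 = 1.089
2: (42 − 45)²/45 = 9/45 = 0.200
3: (41 − 45)²/45 = 16/45 = 0.356
4: (42 − 45)²/45 = 9/45 = 0.200
5: (46 − 45)²/45 = 1/45 = 0.022
6: (44 − 45)²/45 = 1/45 = 0.022
7: (22 − 45)²/45 = 529/45 = 11.756
8: (48 − 45)²/45 = 9/45 = 0.200
9: (78 − 45)²/45 = 1089/45 = 24.200
Sum = 38.40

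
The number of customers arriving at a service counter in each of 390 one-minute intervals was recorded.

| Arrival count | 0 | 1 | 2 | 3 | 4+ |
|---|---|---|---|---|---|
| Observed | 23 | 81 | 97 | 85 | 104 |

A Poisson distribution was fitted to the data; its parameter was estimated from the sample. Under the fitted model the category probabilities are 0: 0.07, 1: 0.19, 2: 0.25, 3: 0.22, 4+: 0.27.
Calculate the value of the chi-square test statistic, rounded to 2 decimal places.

Expected counts E_i = n·p_i: 390×0.07 = 27.3, 390×0.19 = 74.1, 390×0.25 = 97.5, 390×0.22 = 85.8, 390×0.27 = 105.3.
0: (23 − 27.3)²/27.3 = 18.49/27.3 = 0.677
1: (81 − 74.1)²/74.1 = 47.61/74.1 = 0.643
2: (97 − 97.5)²/97.5 = 0.25/97.5 = 0.003
3: (85 − 85.8)²/85.8 = 0.64/85.8 = 0.007
4+: (104 − 105.3)²/105.3 = 1.69/105.3 = 0.016
Sum = 1.35

1.35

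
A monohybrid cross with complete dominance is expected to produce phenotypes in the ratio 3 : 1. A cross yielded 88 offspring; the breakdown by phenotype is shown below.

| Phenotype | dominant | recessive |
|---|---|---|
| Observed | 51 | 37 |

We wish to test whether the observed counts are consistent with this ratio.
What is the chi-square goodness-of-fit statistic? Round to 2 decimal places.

13.64

Ratio total = 4. Expected counts: 88×3/4 = 66, 88×1/4 = 22.
dominant: (51 − 66)²/66 = 225/66 = 3.409
recessive: (37 − 22)²/22 = 225/22 = 10.227
Sum = 13.64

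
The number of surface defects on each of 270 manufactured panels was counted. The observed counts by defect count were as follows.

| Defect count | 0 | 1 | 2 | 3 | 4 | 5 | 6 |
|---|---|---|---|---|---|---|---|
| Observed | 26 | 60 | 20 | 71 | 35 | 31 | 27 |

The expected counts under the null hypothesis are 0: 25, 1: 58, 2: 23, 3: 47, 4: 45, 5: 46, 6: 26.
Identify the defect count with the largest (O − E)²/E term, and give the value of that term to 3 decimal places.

cat         O        E   (O−E)²/E
0          26       25     0.0400
1          60       58     0.0690
2          20       23     0.3913
3          71       47    12.2553
4          35       45     2.2222
5          31       46     4.8913
6          27       26     0.0385
The largest term is for 3: 12.255.

3, 12.255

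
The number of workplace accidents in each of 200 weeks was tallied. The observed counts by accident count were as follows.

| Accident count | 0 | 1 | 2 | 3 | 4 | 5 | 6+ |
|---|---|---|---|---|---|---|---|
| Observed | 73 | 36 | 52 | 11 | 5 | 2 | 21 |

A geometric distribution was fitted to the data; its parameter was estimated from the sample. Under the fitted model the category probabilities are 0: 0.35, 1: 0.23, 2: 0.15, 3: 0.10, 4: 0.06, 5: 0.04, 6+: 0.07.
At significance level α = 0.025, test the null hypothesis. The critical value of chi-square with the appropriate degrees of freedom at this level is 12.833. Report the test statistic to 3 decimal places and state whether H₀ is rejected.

34.569; reject

Expected counts E_i = n·p_i: 200×0.35 = 70, 200×0.23 = 46, 200×0.15 = 30, 200×0.10 = 20, 200×0.06 = 12, 200×0.04 = 8, 200×0.07 = 14.
cat         O        E   (O−E)²/E
0          73       70     0.1286
1          36       46     2.1739
2          52       30    16.1333
3          11       20     4.0500
4           5       12     4.0833
5           2        8     4.5000
6+         21       14     3.5000
Sum = 34.569
df = 5. Since 34.569 > 12.833, we reject H₀.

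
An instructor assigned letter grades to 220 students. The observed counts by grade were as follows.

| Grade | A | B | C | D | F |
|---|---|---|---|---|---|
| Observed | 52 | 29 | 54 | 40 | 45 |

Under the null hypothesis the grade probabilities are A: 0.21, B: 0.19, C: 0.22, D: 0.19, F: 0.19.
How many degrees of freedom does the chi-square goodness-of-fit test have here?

4

There are k = 5 categories and no parameters were estimated from the data, so df = 5 − 1 = 4.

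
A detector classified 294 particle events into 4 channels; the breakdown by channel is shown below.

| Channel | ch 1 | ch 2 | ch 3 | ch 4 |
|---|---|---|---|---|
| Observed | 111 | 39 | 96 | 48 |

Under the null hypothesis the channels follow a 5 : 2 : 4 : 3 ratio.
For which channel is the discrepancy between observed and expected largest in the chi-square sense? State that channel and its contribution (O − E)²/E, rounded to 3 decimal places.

ch 4, 3.571

Ratio total = 14. Expected counts: 294×5/14 = 105, 294×2/14 = 42, 294×4/14 = 84, 294×3/14 = 63.
cat         O        E   (O−E)²/E
ch 1      111      105     0.3429
ch 2       39       42     0.2143
ch 3       96       84     1.7143
ch 4       48       63     3.5714
The largest term is for ch 4: 3.571.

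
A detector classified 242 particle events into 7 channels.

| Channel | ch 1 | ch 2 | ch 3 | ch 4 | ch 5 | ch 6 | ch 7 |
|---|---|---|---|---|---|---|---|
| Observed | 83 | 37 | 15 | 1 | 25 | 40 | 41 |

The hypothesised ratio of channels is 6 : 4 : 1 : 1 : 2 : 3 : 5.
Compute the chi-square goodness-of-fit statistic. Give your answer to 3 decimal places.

21.495

Ratio total = 22. Expected counts: 242×6/22 = 66, 242×4/22 = 44, 242×1/22 = 11, 242×1/22 = 11, 242×2/22 = 22, 242×3/22 = 33, 242×5/22 = 55.
ch 1: (83 − 66)²/66 = 289/66 = 4.3788
ch 2: (37 − 44)²/44 = 49/44 = 1.1136
ch 3: (15 − 11)²/11 = 16/11 = 1.4545
ch 4: (1 − 11)²/11 = 100/11 = 9.0909
ch 5: (25 − 22)²/22 = 9/22 = 0.4091
ch 6: (40 − 33)²/33 = 49/33 = 1.4848
ch 7: (41 − 55)²/55 = 196/55 = 3.5636
Sum = 21.495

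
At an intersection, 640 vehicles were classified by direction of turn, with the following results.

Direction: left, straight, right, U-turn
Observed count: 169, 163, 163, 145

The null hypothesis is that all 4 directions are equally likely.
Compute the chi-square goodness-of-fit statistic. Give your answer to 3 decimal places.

2.025

Expected count for each of the 4 categories: 640/4 = 160.
left: (169 − 160)²/160 = 81/160 = 0.5063
straight: (163 − 160)²/160 = 9/160 = 0.0563
right: (163 − 160)²/160 = 9/160 = 0.0563
U-turn: (145 − 160)²/160 = 225/160 = 1.4063
Sum = 2.025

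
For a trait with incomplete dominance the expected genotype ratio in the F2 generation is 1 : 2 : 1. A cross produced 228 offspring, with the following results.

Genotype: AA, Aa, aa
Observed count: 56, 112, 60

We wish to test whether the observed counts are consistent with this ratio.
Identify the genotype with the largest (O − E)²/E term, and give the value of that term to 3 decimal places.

aa, 0.158

Ratio total = 4. Expected counts: 228×1/4 = 57, 228×2/4 = 114, 228×1/4 = 57.
cat         O        E   (O−E)²/E
AA         56       57     0.0175
Aa        112      114     0.0351
aa         60       57     0.1579
The largest term is for aa: 0.158.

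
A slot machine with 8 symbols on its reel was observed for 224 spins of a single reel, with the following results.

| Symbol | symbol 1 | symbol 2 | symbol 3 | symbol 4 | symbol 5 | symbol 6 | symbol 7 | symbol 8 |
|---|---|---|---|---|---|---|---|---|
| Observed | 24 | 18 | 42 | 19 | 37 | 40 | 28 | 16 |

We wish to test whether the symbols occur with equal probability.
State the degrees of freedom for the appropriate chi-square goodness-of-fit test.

There are k = 8 categories and no parameters were estimated from the data, so df = 8 − 1 = 7.

7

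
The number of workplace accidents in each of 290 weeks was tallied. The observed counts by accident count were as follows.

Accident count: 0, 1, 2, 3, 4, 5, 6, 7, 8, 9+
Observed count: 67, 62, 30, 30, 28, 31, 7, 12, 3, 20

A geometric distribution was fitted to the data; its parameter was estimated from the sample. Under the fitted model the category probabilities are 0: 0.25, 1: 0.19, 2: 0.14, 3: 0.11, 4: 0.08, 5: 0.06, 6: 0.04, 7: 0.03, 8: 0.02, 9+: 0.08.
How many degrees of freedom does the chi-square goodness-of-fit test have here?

8

There are k = 10 categories and 1 parameter estimated from the data, so df = 10 − 1 − 1 = 8.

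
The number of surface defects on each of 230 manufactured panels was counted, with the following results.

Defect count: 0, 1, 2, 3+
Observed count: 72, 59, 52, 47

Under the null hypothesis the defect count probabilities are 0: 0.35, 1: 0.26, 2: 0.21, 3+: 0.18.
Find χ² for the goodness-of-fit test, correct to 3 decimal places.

Expected counts E_i = n·p_i: 230×0.35 = 80.5, 230×0.26 = 59.8, 230×0.21 = 48.3, 230×0.18 = 41.4.
0: (72 − 80.5)²/80.5 = 72.25/80.5 = 0.8975
1: (59 − 59.8)²/59.8 = 0.64/59.8 = 0.0107
2: (52 − 48.3)²/48.3 = 13.69/48.3 = 0.2834
3+: (47 − 41.4)²/41.4 = 31.36/41.4 = 0.7575
Sum = 1.949

1.949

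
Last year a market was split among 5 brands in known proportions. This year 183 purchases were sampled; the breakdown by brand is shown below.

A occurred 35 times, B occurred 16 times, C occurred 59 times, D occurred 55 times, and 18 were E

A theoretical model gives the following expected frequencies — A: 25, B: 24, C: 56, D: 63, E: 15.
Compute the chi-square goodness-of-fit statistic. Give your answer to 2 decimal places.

A: (35 − 25)²/25 = 100/25 = 4.000
B: (16 − 24)²/24 = 64/24 = 2.667
C: (59 − 56)²/56 = 9/56 = 0.161
D: (55 − 63)²/63 = 64/63 = 1.016
E: (18 − 15)²/15 = 9/15 = 0.600
Sum = 8.44

8.44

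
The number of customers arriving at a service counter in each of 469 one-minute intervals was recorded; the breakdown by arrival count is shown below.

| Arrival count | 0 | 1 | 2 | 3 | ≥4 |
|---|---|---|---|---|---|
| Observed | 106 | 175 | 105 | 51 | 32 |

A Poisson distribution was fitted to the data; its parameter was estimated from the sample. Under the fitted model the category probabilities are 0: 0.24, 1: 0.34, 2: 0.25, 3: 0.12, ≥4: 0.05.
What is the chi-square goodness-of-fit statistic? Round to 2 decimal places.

Expected counts E_i = n·p_i: 469×0.24 = 112.56, 469×0.34 = 159.46, 469×0.25 = 117.25, 469×0.12 = 56.28, 469×0.05 = 23.45.
0: (106 − 112.56)²/112.56 = 43.0336/112.56 = 0.382
1: (175 − 159.46)²/159.46 = 241.4916/159.46 = 1.514
2: (105 − 117.25)²/117.25 = 150.0625/117.25 = 1.280
3: (51 − 56.28)²/56.28 = 27.8784/56.28 = 0.495
≥4: (32 − 23.45)²/23.45 = 73.1025/23.45 = 3.117
Sum = 6.79

6.79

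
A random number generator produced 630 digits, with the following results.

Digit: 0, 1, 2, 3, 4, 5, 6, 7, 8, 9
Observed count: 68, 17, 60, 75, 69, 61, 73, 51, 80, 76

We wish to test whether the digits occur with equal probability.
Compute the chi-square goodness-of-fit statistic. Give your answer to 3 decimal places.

48.190

Expected count for each of the 10 categories: 630/10 = 63.
0: (68 − 63)²/63 = 25/63 = 0.3968
1: (17 − 63)²/63 = 2116/63 = 33.5873
2: (60 − 63)²/63 = 9/63 = 0.1429
3: (75 − 63)²/63 = 144/63 = 2.2857
4: (69 − 63)²/63 = 36/63 = 0.5714
5: (61 − 63)²/63 = 4/63 = 0.0635
6: (73 − 63)²/63 = 100/63 = 1.5873
7: (51 − 63)²/63 = 144/63 = 2.2857
8: (80 − 63)²/63 = 289/63 = 4.5873
9: (76 − 63)²/63 = 169/63 = 2.6825
Sum = 48.190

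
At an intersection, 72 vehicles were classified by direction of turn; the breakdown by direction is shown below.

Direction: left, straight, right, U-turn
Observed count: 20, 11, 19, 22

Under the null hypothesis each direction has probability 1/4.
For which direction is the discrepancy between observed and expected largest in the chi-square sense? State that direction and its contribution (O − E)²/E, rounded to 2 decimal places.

straight, 2.72

Under H₀ each category has probability 1/4, so each expected count is 72/4 = 18.
χ² = (20−18)²/18 + (11−18)²/18 + (19−18)²/18 + (22−18)²/18
   = 0.222 + 2.722 + 0.056 + 0.889
The largest term is for straight: 2.72.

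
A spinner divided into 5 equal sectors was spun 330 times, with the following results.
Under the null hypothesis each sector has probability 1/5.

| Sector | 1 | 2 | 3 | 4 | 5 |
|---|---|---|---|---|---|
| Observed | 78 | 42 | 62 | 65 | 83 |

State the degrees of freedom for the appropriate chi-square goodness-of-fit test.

4

There are k = 5 categories and no parameters were estimated from the data, so df = 5 − 1 = 4.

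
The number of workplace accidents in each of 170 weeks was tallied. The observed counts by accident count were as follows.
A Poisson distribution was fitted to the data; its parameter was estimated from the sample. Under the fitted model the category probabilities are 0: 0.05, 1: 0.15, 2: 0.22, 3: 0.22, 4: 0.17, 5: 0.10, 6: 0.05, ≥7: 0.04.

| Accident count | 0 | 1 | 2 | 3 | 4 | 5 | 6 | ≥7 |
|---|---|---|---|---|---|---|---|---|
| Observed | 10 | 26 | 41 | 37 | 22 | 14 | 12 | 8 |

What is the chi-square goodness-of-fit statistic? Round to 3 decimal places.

Expected counts E_i = n·p_i: 170×0.05 = 8.5, 170×0.15 = 25.5, 170×0.22 = 37.4, 170×0.22 = 37.4, 170×0.17 = 28.9, 170×0.10 = 17, 170×0.05 = 8.5, 170×0.04 = 6.8.
0: (10 − 8.5)²/8.5 = 2.25/8.5 = 0.2647
1: (26 − 25.5)²/25.5 = 0.25/25.5 = 0.0098
2: (41 − 37.4)²/37.4 = 12.96/37.4 = 0.3465
3: (37 − 37.4)²/37.4 = 0.16/37.4 = 0.0043
4: (22 − 28.9)²/28.9 = 47.61/28.9 = 1.6474
5: (14 − 17)²/17 = 9/17 = 0.5294
6: (12 − 8.5)²/8.5 = 12.25/8.5 = 1.4412
≥7: (8 − 6.8)²/6.8 = 1.44/6.8 = 0.2118
Sum = 4.455

4.455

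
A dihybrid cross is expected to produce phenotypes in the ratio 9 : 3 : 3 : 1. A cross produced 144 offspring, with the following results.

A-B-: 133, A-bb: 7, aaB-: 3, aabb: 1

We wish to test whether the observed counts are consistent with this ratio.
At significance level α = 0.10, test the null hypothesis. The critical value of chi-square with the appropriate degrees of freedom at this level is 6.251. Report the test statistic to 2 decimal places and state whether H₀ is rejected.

Ratio total = 16. Expected counts: 144×9/16 = 81, 144×3/16 = 27, 144×3/16 = 27, 144×1/16 = 9.
χ² = (133−81)²/81 + (7−27)²/27 + (3−27)²/27 + (1−9)²/9
   = 33.383 + 14.815 + 21.333 + 7.111
Sum = 76.64
df = 3. Since 76.64 > 6.251, we reject H₀.

76.64; reject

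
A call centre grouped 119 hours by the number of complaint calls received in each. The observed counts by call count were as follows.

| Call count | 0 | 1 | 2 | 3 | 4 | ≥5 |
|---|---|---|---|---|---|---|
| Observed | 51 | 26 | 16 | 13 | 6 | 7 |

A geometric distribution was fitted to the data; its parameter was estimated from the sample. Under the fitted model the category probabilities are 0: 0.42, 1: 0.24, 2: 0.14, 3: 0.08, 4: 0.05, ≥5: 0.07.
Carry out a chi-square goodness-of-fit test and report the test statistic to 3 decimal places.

Expected counts E_i = n·p_i: 119×0.42 = 49.98, 119×0.24 = 28.56, 119×0.14 = 16.66, 119×0.08 = 9.52, 119×0.05 = 5.95, 119×0.07 = 8.33.
χ² = (51−49.98)²/49.98 + (26−28.56)²/28.56 + (16−16.66)²/16.66 + (13−9.52)²/9.52 + (6−5.95)²/5.95 + (7−8.33)²/8.33
   = 0.0208 + 0.2295 + 0.0261 + 1.2721 + 0.0004 + 0.2124
Sum = 1.761

1.761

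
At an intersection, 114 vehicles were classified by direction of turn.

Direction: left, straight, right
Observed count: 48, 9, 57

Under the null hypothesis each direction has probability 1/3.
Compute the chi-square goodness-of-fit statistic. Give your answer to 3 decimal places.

Under H₀ each category has probability 1/3, so each expected count is 114/3 = 38.
left: (48 − 38)²/38 = 100/38 = 2.6316
straight: (9 − 38)²/38 = 841/38 = 22.1316
right: (57 − 38)²/38 = 361/38 = 9.5000
Sum = 34.263

34.263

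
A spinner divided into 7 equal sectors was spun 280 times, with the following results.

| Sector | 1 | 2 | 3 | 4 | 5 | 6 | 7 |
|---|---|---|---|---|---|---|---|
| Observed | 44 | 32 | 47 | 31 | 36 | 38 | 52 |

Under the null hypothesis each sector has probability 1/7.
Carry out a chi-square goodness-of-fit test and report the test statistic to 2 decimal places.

Expected count for each of the 7 categories: 280/7 = 40.
χ² = (44−40)²/40 + (32−40)²/40 + (47−40)²/40 + (31−40)²/40 + (36−40)²/40 + (38−40)²/40 + (52−40)²/40
   = 0.400 + 1.600 + 1.225 + 2.025 + 0.400 + 0.100 + 3.600
Sum = 9.35

9.35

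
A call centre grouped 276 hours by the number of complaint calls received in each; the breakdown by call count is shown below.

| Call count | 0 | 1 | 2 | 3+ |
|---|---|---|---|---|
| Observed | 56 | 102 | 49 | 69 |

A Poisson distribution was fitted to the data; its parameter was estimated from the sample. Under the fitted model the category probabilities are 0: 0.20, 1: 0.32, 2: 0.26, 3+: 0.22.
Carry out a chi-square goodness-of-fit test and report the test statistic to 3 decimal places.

10.478

Expected counts E_i = n·p_i: 276×0.20 = 55.2, 276×0.32 = 88.32, 276×0.26 = 71.76, 276×0.22 = 60.72.
0: (56 − 55.2)²/55.2 = 0.64/55.2 = 0.0116
1: (102 − 88.32)²/88.32 = 187.1424/88.32 = 2.1189
2: (49 − 71.76)²/71.76 = 518.0176/71.76 = 7.2188
3+: (69 − 60.72)²/60.72 = 68.5584/60.72 = 1.1291
Sum = 10.478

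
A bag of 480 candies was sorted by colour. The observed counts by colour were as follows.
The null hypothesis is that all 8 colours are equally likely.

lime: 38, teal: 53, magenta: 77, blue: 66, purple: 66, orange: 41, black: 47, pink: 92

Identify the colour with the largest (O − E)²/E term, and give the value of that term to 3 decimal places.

pink, 17.067

Expected count for each of the 8 categories: 480/8 = 60.
χ² = (38−60)²/60 + (53−60)²/60 + (77−60)²/60 + (66−60)²/60 + (66−60)²/60 + (41−60)²/60 + (47−60)²/60 + (92−60)²/60
   = 8.0667 + 0.8167 + 4.8167 + 0.6000 + 0.6000 + 6.0167 + 2.8167 + 17.0667
The largest term is for pink: 17.067.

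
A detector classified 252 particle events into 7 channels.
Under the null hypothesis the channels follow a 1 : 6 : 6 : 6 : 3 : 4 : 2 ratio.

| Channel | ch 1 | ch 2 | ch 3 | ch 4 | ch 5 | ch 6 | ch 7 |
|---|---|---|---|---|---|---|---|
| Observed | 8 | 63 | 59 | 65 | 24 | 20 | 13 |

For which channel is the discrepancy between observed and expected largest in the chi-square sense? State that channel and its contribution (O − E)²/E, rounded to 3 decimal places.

ch 6, 7.111

Ratio total = 28. Expected counts: 252×1/28 = 9, 252×6/28 = 54, 252×6/28 = 54, 252×6/28 = 54, 252×3/28 = 27, 252×4/28 = 36, 252×2/28 = 18.
cat         O        E   (O−E)²/E
ch 1        8        9     0.1111
ch 2       63       54     1.5000
ch 3       59       54     0.4630
ch 4       65       54     2.2407
ch 5       24       27     0.3333
ch 6       20       36     7.1111
ch 7       13       18     1.3889
The largest term is for ch 6: 7.111.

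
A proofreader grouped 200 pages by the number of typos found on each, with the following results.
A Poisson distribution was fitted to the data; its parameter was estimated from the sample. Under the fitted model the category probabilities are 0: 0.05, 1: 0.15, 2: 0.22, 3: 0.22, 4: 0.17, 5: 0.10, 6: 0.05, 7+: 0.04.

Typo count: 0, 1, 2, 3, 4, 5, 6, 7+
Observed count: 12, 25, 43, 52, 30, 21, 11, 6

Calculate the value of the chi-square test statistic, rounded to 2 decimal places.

Expected counts E_i = n·p_i: 200×0.05 = 10, 200×0.15 = 30, 200×0.22 = 44, 200×0.22 = 44, 200×0.17 = 34, 200×0.10 = 20, 200×0.05 = 10, 200×0.04 = 8.
cat         O        E   (O−E)²/E
0          12       10      0.400
1          25       30      0.833
2          43       44      0.023
3          52       44      1.455
4          30       34      0.471
5          21       20      0.050
6          11       10      0.100
7+          6        8      0.500
Sum = 3.83

3.83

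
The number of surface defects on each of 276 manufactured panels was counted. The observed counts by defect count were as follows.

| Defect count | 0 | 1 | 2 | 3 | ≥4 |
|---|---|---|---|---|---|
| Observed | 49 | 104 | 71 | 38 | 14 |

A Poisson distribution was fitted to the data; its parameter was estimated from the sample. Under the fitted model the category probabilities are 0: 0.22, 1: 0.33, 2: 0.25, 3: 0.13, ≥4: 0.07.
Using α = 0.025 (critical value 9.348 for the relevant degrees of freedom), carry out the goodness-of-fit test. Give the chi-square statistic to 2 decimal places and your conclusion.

5.74; do not reject

Expected counts E_i = n·p_i: 276×0.22 = 60.72, 276×0.33 = 91.08, 276×0.25 = 69, 276×0.13 = 35.88, 276×0.07 = 19.32.
0: (49 − 60.72)²/60.72 = 137.3584/60.72 = 2.262
1: (104 − 91.08)²/91.08 = 166.9264/91.08 = 1.833
2: (71 − 69)²/69 = 4/69 = 0.058
3: (38 − 35.88)²/35.88 = 4.4944/35.88 = 0.125
≥4: (14 − 19.32)²/19.32 = 28.3024/19.32 = 1.465
Sum = 5.74
df = 3. Since 5.74 < 9.348, we do not reject H₀.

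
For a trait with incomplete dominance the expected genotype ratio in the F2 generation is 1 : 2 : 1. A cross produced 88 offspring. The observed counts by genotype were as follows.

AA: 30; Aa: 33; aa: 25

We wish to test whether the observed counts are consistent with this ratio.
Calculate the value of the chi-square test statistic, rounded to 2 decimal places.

Ratio total = 4. Expected counts: 88×1/4 = 22, 88×2/4 = 44, 88×1/4 = 22.
cat         O        E   (O−E)²/E
AA         30       22      2.909
Aa         33       44      2.750
aa         25       22      0.409
Sum = 6.07

6.07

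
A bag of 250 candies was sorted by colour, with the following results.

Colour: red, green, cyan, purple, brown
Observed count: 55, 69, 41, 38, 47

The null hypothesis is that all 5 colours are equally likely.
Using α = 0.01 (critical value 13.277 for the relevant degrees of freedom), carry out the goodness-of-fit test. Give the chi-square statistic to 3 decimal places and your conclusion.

Under H₀ each category has probability 1/5, so each expected count is 250/5 = 50.
red: (55 − 50)²/50 = 25/50 = 0.5000
green: (69 − 50)²/50 = 361/50 = 7.2200
cyan: (41 − 50)²/50 = 81/50 = 1.6200
purple: (38 − 50)²/50 = 144/50 = 2.8800
brown: (47 − 50)²/50 = 9/50 = 0.1800
Sum = 12.400
df = 4. Since 12.400 < 13.277, we do not reject H₀.

12.400; do not reject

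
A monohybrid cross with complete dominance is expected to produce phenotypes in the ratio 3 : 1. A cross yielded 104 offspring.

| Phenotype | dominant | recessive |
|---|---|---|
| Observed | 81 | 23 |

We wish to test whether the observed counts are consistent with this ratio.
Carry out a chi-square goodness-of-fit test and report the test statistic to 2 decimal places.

0.46

Ratio total = 4. Expected counts: 104×3/4 = 78, 104×1/4 = 26.
dominant: (81 − 78)²/78 = 9/78 = 0.115
recessive: (23 − 26)²/26 = 9/26 = 0.346
Sum = 0.46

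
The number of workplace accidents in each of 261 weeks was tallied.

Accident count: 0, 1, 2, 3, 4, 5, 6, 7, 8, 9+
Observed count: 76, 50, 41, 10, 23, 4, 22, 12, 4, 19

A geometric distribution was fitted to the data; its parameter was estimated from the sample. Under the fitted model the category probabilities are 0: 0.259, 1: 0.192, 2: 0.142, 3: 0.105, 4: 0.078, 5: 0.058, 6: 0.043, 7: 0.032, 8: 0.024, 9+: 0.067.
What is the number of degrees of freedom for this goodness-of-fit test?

There are k = 10 categories and 1 parameter estimated from the data, so df = 10 − 1 − 1 = 8.

8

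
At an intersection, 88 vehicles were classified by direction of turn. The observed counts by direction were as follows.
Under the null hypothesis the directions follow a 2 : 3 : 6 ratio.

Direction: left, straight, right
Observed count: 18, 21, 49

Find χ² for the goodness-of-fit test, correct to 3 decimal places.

Ratio total = 11. Expected counts: 88×2/11 = 16, 88×3/11 = 24, 88×6/11 = 48.
χ² = (18−16)²/16 + (21−24)²/24 + (49−48)²/48
   = 0.2500 + 0.3750 + 0.0208
Sum = 0.646

0.646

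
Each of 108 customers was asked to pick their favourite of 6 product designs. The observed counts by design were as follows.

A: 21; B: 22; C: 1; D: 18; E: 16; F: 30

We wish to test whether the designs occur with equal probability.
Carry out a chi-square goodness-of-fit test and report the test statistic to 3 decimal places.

Under H₀ each category has probability 1/6, so each expected count is 108/6 = 18.
cat         O        E   (O−E)²/E
A          21       18     0.5000
B          22       18     0.8889
C           1       18    16.0556
D          18       18     0.0000
E          16       18     0.2222
F          30       18     8.0000
Sum = 25.667

25.667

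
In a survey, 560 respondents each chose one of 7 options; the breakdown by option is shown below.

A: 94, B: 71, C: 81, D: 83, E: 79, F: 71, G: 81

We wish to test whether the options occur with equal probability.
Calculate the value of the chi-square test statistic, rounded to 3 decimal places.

Under H₀ each category has probability 1/7, so each expected count is 560/7 = 80.
cat         O        E   (O−E)²/E
A          94       80     2.4500
B          71       80     1.0125
C          81       80     0.0125
D          83       80     0.1125
E          79       80     0.0125
F          71       80     1.0125
G          81       80     0.0125
Sum = 4.625

4.625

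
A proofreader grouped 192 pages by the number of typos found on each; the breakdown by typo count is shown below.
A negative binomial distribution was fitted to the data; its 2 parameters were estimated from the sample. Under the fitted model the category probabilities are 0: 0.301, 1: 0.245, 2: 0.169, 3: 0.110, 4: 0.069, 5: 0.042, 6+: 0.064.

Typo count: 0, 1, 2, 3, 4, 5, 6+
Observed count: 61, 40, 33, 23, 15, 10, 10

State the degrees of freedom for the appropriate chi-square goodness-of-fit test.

There are k = 7 categories and 2 parameters estimated from the data, so df = 7 − 1 − 2 = 4.

4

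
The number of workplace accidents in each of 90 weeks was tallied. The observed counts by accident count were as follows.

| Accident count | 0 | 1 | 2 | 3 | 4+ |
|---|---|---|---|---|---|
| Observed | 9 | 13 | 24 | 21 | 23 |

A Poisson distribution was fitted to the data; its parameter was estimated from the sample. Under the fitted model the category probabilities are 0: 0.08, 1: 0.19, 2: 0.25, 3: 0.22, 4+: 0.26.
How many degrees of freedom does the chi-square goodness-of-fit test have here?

3

There are k = 5 categories and 1 parameter estimated from the data, so df = 5 − 1 − 1 = 3.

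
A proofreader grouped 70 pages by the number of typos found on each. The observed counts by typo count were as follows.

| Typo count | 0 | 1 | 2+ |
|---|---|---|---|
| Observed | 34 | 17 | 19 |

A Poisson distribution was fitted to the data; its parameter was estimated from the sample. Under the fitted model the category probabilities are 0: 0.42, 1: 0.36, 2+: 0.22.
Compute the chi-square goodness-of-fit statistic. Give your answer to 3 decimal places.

4.230

Expected counts E_i = n·p_i: 70×0.42 = 29.4, 70×0.36 = 25.2, 70×0.22 = 15.4.
χ² = (34−29.4)²/29.4 + (17−25.2)²/25.2 + (19−15.4)²/15.4
   = 0.7197 + 2.6683 + 0.8416
Sum = 4.230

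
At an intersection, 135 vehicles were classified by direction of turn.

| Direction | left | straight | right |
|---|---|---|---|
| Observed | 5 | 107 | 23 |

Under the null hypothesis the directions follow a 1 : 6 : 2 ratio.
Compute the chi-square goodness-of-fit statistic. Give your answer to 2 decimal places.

Ratio total = 9. Expected counts: 135×1/9 = 15, 135×6/9 = 90, 135×2/9 = 30.
χ² = (5−15)²/15 + (107−90)²/90 + (23−30)²/30
   = 6.667 + 3.211 + 1.633
Sum = 11.51

11.51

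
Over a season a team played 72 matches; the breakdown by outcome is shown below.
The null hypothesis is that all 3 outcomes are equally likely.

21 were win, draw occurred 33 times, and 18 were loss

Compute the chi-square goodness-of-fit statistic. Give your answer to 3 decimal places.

Expected count for each of the 3 categories: 72/3 = 24.
χ² = (21−24)²/24 + (33−24)²/24 + (18−24)²/24
   = 0.3750 + 3.3750 + 1.5000
Sum = 5.250

5.250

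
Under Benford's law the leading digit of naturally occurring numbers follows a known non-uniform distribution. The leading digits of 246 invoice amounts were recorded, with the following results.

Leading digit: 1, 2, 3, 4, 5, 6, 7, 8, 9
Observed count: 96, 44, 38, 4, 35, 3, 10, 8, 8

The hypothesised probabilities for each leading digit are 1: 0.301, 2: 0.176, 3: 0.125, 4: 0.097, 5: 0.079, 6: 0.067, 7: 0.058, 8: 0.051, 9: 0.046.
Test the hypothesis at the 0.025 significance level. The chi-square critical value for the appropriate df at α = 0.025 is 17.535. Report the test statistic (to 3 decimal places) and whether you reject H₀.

52.154; reject

Expected counts E_i = n·p_i: 246×0.301 = 74.046, 246×0.176 = 43.296, 246×0.125 = 30.75, 246×0.097 = 23.862, 246×0.079 = 19.434, 246×0.067 = 16.482, 246×0.058 = 14.268, 246×0.051 = 12.546, 246×0.046 = 11.316.
1: (96 − 74.046)²/74.046 = 481.978116/74.046 = 6.5092
2: (44 − 43.296)²/43.296 = 0.495616/43.296 = 0.0114
3: (38 − 30.75)²/30.75 = 52.5625/30.75 = 1.7093
4: (4 − 23.862)²/23.862 = 394.499044/23.862 = 16.5325
5: (35 − 19.434)²/19.434 = 242.300356/19.434 = 12.4679
6: (3 − 16.482)²/16.482 = 181.764324/16.482 = 11.0281
7: (10 − 14.268)²/14.268 = 18.215824/14.268 = 1.2767
8: (8 − 12.546)²/12.546 = 20.666116/12.546 = 1.6472
9: (8 − 11.316)²/11.316 = 10.995856/11.316 = 0.9717
Sum = 52.154
df = 8. Since 52.154 > 17.535, we reject H₀.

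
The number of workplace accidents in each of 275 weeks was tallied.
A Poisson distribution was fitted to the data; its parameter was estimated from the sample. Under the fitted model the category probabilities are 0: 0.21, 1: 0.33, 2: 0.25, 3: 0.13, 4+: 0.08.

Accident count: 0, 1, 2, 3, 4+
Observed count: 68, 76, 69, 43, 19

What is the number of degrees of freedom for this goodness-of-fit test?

There are k = 5 categories and 1 parameter estimated from the data, so df = 5 − 1 − 1 = 3.

3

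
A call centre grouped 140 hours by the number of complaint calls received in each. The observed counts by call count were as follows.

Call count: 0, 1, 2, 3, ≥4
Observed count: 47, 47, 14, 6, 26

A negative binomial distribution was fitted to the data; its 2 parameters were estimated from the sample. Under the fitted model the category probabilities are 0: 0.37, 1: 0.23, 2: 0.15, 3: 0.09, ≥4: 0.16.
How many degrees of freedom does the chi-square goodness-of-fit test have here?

2

There are k = 5 categories and 2 parameters estimated from the data, so df = 5 − 1 − 2 = 2.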